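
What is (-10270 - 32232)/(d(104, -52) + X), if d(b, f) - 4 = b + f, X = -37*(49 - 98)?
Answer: -42502/1869 ≈ -22.741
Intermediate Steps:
X = 1813 (X = -37*(-49) = 1813)
d(b, f) = 4 + b + f (d(b, f) = 4 + (b + f) = 4 + b + f)
(-10270 - 32232)/(d(104, -52) + X) = (-10270 - 32232)/((4 + 104 - 52) + 1813) = -42502/(56 + 1813) = -42502/1869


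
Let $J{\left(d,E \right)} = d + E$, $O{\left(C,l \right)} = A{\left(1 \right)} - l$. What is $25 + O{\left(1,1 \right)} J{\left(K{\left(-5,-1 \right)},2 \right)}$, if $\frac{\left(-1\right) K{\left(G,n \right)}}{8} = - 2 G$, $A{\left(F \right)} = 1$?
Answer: $25$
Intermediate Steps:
$K{\left(G,n \right)} = 16 G$ ($K{\left(G,n \right)} = - 8 \left(- 2 G\right) = 16 G$)
$O{\left(C,l \right)} = 1 - l$
$J{\left(d,E \right)} = E + d$
$25 + O{\left(1,1 \right)} J{\left(K{\left(-5,-1 \right)},2 \right)} = 25 + \left(1 - 1\right) \left(2 + 16 \left(-5\right)\right) = 25 + \left(1 - 1\right) \left(2 - 80\right) = 25 + 0 \left(-78\right) = 25 + 0 = 25$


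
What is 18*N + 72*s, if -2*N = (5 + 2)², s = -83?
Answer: -6417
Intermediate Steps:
N = -49/2 (N = -(5 + 2)²/2 = -½*7² = -½*49 = -49/2 ≈ -24.500)
18*N + 72*s = 18*(-49/2) + 72*(-83) = -441 - 5976 = -6417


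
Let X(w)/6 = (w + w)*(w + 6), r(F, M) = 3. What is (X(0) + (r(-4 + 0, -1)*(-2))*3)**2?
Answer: 324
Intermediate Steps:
X(w) = 12*w*(6 + w) (X(w) = 6*((w + w)*(w + 6)) = 6*((2*w)*(6 + w)) = 6*(2*w*(6 + w)) = 12*w*(6 + w))
(X(0) + (r(-4 + 0, -1)*(-2))*3)**2 = (12*0*(6 + 0) + (3*(-2))*3)**2 = (12*0*6 - 6*3)**2 = (0 - 18)**2 = (-18)**2 = 324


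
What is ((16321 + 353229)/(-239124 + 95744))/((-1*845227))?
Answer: 36955/12118864726 ≈ 3.0494e-6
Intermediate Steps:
((16321 + 353229)/(-239124 + 95744))/((-1*845227)) = (369550/(-143380))/(-845227) = (369550*(-1/143380))*(-1/845227) = -36955/14338*(-1/845227) = 36955/12118864726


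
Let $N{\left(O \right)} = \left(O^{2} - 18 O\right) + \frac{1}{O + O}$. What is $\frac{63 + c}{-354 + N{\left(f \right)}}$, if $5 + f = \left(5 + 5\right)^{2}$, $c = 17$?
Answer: $\frac{15200}{1322591} \approx 0.011493$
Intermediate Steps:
$f = 95$ ($f = -5 + \left(5 + 5\right)^{2} = -5 + 10^{2} = -5 + 100 = 95$)
$N{\left(O \right)} = O^{2} + \frac{1}{2 O} - 18 O$ ($N{\left(O \right)} = \left(O^{2} - 18 O\right) + \frac{1}{2 O} = O^{2} + \frac{1}{2 O} - 18 O$)
$\frac{63 + c}{-354 + N{\left(f \right)}} = \frac{63 + 17}{-354 + \left(95^{2} + \frac{1}{2 \cdot 95} - 1710\right)} = \frac{80}{-354 + \left(9025 + \frac{1}{2} \cdot \frac{1}{95} - 1710\right)} = \frac{80}{-354 + \left(9025 + \frac{1}{190} - 1710\right)} = \frac{80}{-354 + \frac{1389851}{190}} = \frac{80}{\frac{1322591}{190}} = 80 \cdot \frac{190}{1322591} = \frac{15200}{1322591}$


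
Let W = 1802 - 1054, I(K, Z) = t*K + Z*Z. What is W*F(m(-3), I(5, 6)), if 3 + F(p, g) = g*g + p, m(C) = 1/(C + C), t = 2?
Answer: 4741198/3 ≈ 1.5804e+6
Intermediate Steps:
I(K, Z) = Z² + 2*K (I(K, Z) = 2*K + Z*Z = 2*K + Z² = Z² + 2*K)
m(C) = 1/(2*C)
W = 748
F(p, g) = -3 + p + g² (F(p, g) = -3 + (g*g + p) = -3 + (g² + p) = -3 + (p + g²) = -3 + p + g²)
W*F(m(-3), I(5, 6)) = 748*(-3 + (½)/(-3) + (6² + 2*5)²) = 748*(-3 + (½)*(-⅓) + (36 + 10)²) = 748*(-3 - ⅙ + 46²) = 748*(-3 - ⅙ + 2116) = 748*(12677/6) = 4741198/3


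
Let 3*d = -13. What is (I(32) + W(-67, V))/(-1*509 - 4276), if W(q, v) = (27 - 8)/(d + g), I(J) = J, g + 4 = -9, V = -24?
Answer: -1607/248820 ≈ -0.0064585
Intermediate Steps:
d = -13/3 (d = (⅓)*(-13) = -13/3 ≈ -4.3333)
g = -13 (g = -4 - 9 = -13)
W(q, v) = -57/52 (W(q, v) = (27 - 8)/(-13/3 - 13) = 19/(-52/3) = 19*(-3/52) = -57/52)
(I(32) + W(-67, V))/(-1*509 - 4276) = (32 - 57/52)/(-1*509 - 4276) = 1607/(52*(-509 - 4276)) = (1607/52)/(-4785) = (1607/52)*(-1/4785) = -1607/248820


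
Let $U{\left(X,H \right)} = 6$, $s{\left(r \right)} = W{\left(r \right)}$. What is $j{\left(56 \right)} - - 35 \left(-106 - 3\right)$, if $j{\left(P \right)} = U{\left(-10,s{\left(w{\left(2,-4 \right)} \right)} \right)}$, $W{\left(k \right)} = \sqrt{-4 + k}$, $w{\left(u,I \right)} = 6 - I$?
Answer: $-3809$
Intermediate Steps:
$s{\left(r \right)} = \sqrt{-4 + r}$
$j{\left(P \right)} = 6$
$j{\left(56 \right)} - - 35 \left(-106 - 3\right) = 6 - - 35 \left(-106 - 3\right) = 6 - \left(-35\right) \left(-109\right) = 6 - 3815 = -3809$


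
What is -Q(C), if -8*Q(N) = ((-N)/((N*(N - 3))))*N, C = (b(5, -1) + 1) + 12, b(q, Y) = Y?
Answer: -⅙ ≈ -0.16667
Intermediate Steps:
C = 12 (C = (-1 + 1) + 12 = 0 + 12 = 12)
Q(N) = N/(8*(-3 + N)) (Q(N) = -(-N)/((N*(N - 3)))*N/8 = -(-N)/((N*(-3 + N)))*N/8 = -(-N)*(1/(N*(-3 + N)))*N/8 = -(-1/(-3 + N))*N/8 = -(-1)*N/(8*(-3 + N)) = N/(8*(-3 + N)))
-Q(C) = -12/(8*(-3 + 12)) = -12/(8*9) = -1*⅙ = -⅙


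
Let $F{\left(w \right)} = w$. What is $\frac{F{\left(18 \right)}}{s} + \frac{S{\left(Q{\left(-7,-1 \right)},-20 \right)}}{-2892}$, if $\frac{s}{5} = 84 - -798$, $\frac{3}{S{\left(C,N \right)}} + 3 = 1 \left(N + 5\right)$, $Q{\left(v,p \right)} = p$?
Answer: $\frac{17597}{4251240} \approx 0.0041393$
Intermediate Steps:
$S{\left(C,N \right)} = \frac{3}{2 + N}$ ($S{\left(C,N \right)} = \frac{3}{-3 + 1 \left(N + 5\right)} = \frac{3}{-3 + 1 \left(5 + N\right)} = \frac{3}{-3 + \left(5 + N\right)} = \frac{3}{2 + N}$)
$s = 4410$ ($s = 5 \left(84 - -798\right) = 5 \left(84 + 798\right) = 5 \cdot 882 = 4410$)
$\frac{F{\left(18 \right)}}{s} + \frac{S{\left(Q{\left(-7,-1 \right)},-20 \right)}}{-2892} = \frac{18}{4410} + \frac{3 \frac{1}{2 - 20}}{-2892} = 18 \cdot \frac{1}{4410} + \frac{3}{-18} \left(- \frac{1}{2892}\right) = \frac{1}{245} + 3 \left(- \frac{1}{18}\right) \left(- \frac{1}{2892}\right) = \frac{1}{245} - - \frac{1}{17352} = \frac{1}{245} + \frac{1}{17352} = \frac{17597}{4251240}$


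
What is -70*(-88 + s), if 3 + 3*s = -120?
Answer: 9030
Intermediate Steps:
s = -41 (s = -1 + (⅓)*(-120) = -1 - 40 = -41)
-70*(-88 + s) = -70*(-88 - 41) = -70*(-129) = 9030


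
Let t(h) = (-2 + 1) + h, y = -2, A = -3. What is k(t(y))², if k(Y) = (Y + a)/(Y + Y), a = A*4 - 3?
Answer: 9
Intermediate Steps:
a = -15 (a = -3*4 - 3 = -12 - 3 = -15)
t(h) = -1 + h
k(Y) = (-15 + Y)/(2*Y) (k(Y) = (Y - 15)/(Y + Y) = (-15 + Y)/((2*Y)) = (-15 + Y)*(1/(2*Y)) = (-15 + Y)/(2*Y))
k(t(y))² = ((-15 + (-1 - 2))/(2*(-1 - 2)))² = ((½)*(-15 - 3)/(-3))² = ((½)*(-⅓)*(-18))² = 3² = 9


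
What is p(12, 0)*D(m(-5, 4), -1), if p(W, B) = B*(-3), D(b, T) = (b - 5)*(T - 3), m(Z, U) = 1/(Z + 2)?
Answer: 0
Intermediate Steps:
m(Z, U) = 1/(2 + Z)
D(b, T) = (-5 + b)*(-3 + T)
p(W, B) = -3*B
p(12, 0)*D(m(-5, 4), -1) = (-3*0)*(15 - 5*(-1) - 3/(2 - 5) - 1/(2 - 5)) = 0*(15 + 5 - 3/(-3) - 1/(-3)) = 0*(15 + 5 - 3*(-1/3) - 1*(-1/3)) = 0*(15 + 5 + 1 + 1/3) = 0*(64/3) = 0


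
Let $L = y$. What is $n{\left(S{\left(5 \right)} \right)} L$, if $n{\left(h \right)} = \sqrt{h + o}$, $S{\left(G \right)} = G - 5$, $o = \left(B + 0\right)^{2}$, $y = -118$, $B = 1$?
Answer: $-118$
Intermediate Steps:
$L = -118$
$o = 1$ ($o = \left(1 + 0\right)^{2} = 1^{2} = 1$)
$S{\left(G \right)} = -5 + G$
$n{\left(h \right)} = \sqrt{1 + h}$ ($n{\left(h \right)} = \sqrt{h + 1} = \sqrt{1 + h}$)
$n{\left(S{\left(5 \right)} \right)} L = \sqrt{1 + \left(-5 + 5\right)} \left(-118\right) = \sqrt{1 + 0} \left(-118\right) = \sqrt{1} \left(-118\right) = 1 \left(-118\right) = -118$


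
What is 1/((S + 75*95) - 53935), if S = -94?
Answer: -1/46904 ≈ -2.1320e-5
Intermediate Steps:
1/((S + 75*95) - 53935) = 1/((-94 + 75*95) - 53935) = 1/((-94 + 7125) - 53935) = 1/(7031 - 53935) = 1/(-46904) = -1/46904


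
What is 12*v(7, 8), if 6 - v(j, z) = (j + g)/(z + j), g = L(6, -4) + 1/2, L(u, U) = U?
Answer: 346/5 ≈ 69.200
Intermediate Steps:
g = -7/2 (g = -4 + 1/2 = -4 + ½ = -7/2 ≈ -3.5000)
v(j, z) = 6 - (-7/2 + j)/(j + z) (v(j, z) = 6 - (j - 7/2)/(z + j) = 6 - (-7/2 + j)/(j + z))
12*v(7, 8) = 12*((7/2 + 5*7 + 6*8)/(7 + 8)) = 12*((7/2 + 35 + 48)/15) = 12*((1/15)*(173/2)) = 12*(173/30) = 346/5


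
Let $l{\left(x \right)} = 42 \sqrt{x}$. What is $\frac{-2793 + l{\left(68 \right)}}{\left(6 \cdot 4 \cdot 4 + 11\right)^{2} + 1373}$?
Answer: $- \frac{931}{4274} + \frac{14 \sqrt{17}}{2137} \approx -0.19082$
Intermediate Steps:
$\frac{-2793 + l{\left(68 \right)}}{\left(6 \cdot 4 \cdot 4 + 11\right)^{2} + 1373} = \frac{-2793 + 42 \sqrt{68}}{\left(6 \cdot 4 \cdot 4 + 11\right)^{2} + 1373} = \frac{-2793 + 42 \cdot 2 \sqrt{17}}{\left(24 \cdot 4 + 11\right)^{2} + 1373} = \frac{-2793 + 84 \sqrt{17}}{\left(96 + 11\right)^{2} + 1373} = \frac{-2793 + 84 \sqrt{17}}{107^{2} + 1373} = \frac{-2793 + 84 \sqrt{17}}{11449 + 1373} = \frac{-2793 + 84 \sqrt{17}}{12822} = \left(-2793 + 84 \sqrt{17}\right) \frac{1}{12822} = - \frac{931}{4274} + \frac{14 \sqrt{17}}{2137}$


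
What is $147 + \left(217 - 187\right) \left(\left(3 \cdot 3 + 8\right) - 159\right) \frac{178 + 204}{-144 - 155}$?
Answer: $\frac{1671273}{299} \approx 5589.5$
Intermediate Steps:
$147 + \left(217 - 187\right) \left(\left(3 \cdot 3 + 8\right) - 159\right) \frac{178 + 204}{-144 - 155} = 147 + 30 \left(\left(9 + 8\right) - 159\right) \frac{382}{-299} = 147 + 30 \left(17 - 159\right) 382 \left(- \frac{1}{299}\right) = 147 + 30 \left(-142\right) \left(- \frac{382}{299}\right) = 147 - - \frac{1627320}{299} = 147 + \frac{1627320}{299} = \frac{1671273}{299}$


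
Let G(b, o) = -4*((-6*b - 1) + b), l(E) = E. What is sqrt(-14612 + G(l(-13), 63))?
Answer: 6*I*sqrt(413) ≈ 121.93*I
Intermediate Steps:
G(b, o) = 4 + 20*b (G(b, o) = -4*((-1 - 6*b) + b) = -4*(-1 - 5*b) = 4 + 20*b)
sqrt(-14612 + G(l(-13), 63)) = sqrt(-14612 + (4 + 20*(-13))) = sqrt(-14612 + (4 - 260)) = sqrt(-14612 - 256) = sqrt(-14868) = 6*I*sqrt(413)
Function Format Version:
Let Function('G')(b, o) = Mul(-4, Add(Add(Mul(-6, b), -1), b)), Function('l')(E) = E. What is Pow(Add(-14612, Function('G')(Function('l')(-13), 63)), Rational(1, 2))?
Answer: Mul(6, I, Pow(413, Rational(1, 2))) ≈ Mul(121.93, I)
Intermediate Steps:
Function('G')(b, o) = Add(4, Mul(20, b)) (Function('G')(b, o) = Mul(-4, Add(Add(-1, Mul(-6, b)), b)) = Mul(-4, Add(-1, Mul(-5, b))) = Add(4, Mul(20, b)))
Pow(Add(-14612, Function('G')(Function('l')(-13), 63)), Rational(1, 2)) = Pow(Add(-14612, Add(4, Mul(20, -13))), Rational(1, 2)) = Pow(Add(-14612, Add(4, -260)), Rational(1, 2)) = Pow(Add(-14612, -256), Rational(1, 2)) = Pow(-14868, Rational(1, 2)) = Mul(6, I, Pow(413, Rational(1, 2)))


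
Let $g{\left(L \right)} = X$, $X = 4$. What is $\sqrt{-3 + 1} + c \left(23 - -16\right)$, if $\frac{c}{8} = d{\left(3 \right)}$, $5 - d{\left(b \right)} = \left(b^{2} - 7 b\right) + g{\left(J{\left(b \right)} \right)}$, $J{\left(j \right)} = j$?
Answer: $4056 + i \sqrt{2} \approx 4056.0 + 1.4142 i$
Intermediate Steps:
$g{\left(L \right)} = 4$
$d{\left(b \right)} = 1 - b^{2} + 7 b$ ($d{\left(b \right)} = 5 - \left(\left(b^{2} - 7 b\right) + 4\right) = 5 - \left(4 + b^{2} - 7 b\right) = 1 - b^{2} + 7 b$)
$c = 104$ ($c = 8 \left(1 - 3^{2} + 7 \cdot 3\right) = 8 \left(1 - 9 + 21\right) = 8 \cdot 13 = 104$)
$\sqrt{-3 + 1} + c \left(23 - -16\right) = \sqrt{-3 + 1} + 104 \left(23 - -16\right) = \sqrt{-2} + 104 \left(23 + 16\right) = i \sqrt{2} + 104 \cdot 39 = i \sqrt{2} + 4056 = 4056 + i \sqrt{2}$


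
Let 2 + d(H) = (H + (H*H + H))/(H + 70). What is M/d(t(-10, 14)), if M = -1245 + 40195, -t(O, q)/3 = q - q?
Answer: -19475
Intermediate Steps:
t(O, q) = 0 (t(O, q) = -3*(q - q) = -3*0 = 0)
M = 38950
d(H) = -2 + (H² + 2*H)/(70 + H) (d(H) = -2 + (H + (H*H + H))/(H + 70) = -2 + (H + (H² + H))/(70 + H) = -2 + (H + (H + H²))/(70 + H) = -2 + (H² + 2*H)/(70 + H))
M/d(t(-10, 14)) = 38950/(((-140 + 0²)/(70 + 0))) = 38950/(((-140 + 0)/70)) = 38950/(((1/70)*(-140))) = 38950/(-2) = 38950*(-½) = -19475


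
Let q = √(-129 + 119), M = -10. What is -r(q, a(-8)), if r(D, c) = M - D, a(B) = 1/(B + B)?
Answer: 10 + I*√10 ≈ 10.0 + 3.1623*I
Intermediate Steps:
a(B) = 1/(2*B)
q = I*√10 (q = √(-10) = I*√10 ≈ 3.1623*I)
r(D, c) = -10 - D
-r(q, a(-8)) = -(-10 - I*√10) = 10 + I*√10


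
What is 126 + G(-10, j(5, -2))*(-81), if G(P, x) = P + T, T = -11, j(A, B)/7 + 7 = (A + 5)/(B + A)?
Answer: 1827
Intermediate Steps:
j(A, B) = -49 + 7*(5 + A)/(A + B) (j(A, B) = -49 + 7*((A + 5)/(B + A)) = -49 + 7*((5 + A)/(A + B)) = -49 + 7*(5 + A)/(A + B))
G(P, x) = -11 + P (G(P, x) = P - 11 = -11 + P)
126 + G(-10, j(5, -2))*(-81) = 126 + (-11 - 10)*(-81) = 126 - 21*(-81) = 126 + 1701 = 1827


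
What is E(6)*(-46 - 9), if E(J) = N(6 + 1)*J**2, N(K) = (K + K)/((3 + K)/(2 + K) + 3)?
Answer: -249480/37 ≈ -6742.7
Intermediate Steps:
N(K) = 2*K/(3 + (3 + K)/(2 + K)) (N(K) = (2*K)/((3 + K)/(2 + K) + 3) = (2*K)/(3 + (3 + K)/(2 + K)) = 2*K/(3 + (3 + K)/(2 + K)))
E(J) = 126*J**2/37 (E(J) = (2*(6 + 1)*(2 + (6 + 1))/(9 + 4*(6 + 1)))*J**2 = (2*7*(2 + 7)/(9 + 4*7))*J**2 = (2*7*9/(9 + 28))*J**2 = (2*7*9/37)*J**2 = (2*7*(1/37)*9)*J**2 = 126*J**2/37)
E(6)*(-46 - 9) = ((126/37)*6**2)*(-46 - 9) = ((126/37)*36)*(-55) = (4536/37)*(-55) = -249480/37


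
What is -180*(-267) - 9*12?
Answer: 47952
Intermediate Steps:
-180*(-267) - 9*12 = 48060 - 108 = 47952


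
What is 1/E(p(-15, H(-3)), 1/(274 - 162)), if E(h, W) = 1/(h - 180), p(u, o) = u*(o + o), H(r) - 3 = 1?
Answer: -300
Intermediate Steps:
H(r) = 4 (H(r) = 3 + 1 = 4)
p(u, o) = 2*o*u (p(u, o) = u*(2*o) = 2*o*u)
E(h, W) = 1/(-180 + h)
1/E(p(-15, H(-3)), 1/(274 - 162)) = 1/(1/(-180 + 2*4*(-15))) = 1/(1/(-180 - 120)) = 1/(1/(-300)) = 1/(-1/300) = -300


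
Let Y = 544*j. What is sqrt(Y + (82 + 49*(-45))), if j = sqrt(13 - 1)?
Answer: sqrt(-2123 + 1088*sqrt(3)) ≈ 15.444*I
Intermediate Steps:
j = 2*sqrt(3) (j = sqrt(12) = 2*sqrt(3) ≈ 3.4641)
Y = 1088*sqrt(3) (Y = 544*(2*sqrt(3)) = 1088*sqrt(3) ≈ 1884.5)
sqrt(Y + (82 + 49*(-45))) = sqrt(1088*sqrt(3) + (82 + 49*(-45))) = sqrt(1088*sqrt(3) + (82 - 2205)) = sqrt(1088*sqrt(3) - 2123) = sqrt(-2123 + 1088*sqrt(3))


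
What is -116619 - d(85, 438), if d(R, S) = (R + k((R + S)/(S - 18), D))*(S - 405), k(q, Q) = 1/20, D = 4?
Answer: -2388513/20 ≈ -1.1943e+5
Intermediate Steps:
k(q, Q) = 1/20
d(R, S) = (-405 + S)*(1/20 + R) (d(R, S) = (R + 1/20)*(S - 405) = (1/20 + R)*(-405 + S) = (-405 + S)*(1/20 + R))
-116619 - d(85, 438) = -116619 - (-81/4 - 405*85 + (1/20)*438 + 85*438) = -116619 - (-81/4 - 34425 + 219/10 + 37230) = -116619 - 1*56133/20 = -116619 - 56133/20 = -2388513/20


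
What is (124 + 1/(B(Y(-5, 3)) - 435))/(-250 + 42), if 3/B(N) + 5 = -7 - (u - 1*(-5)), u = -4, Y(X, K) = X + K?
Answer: -701579/1176864 ≈ -0.59614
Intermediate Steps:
Y(X, K) = K + X
B(N) = -3/13 (B(N) = 3/(-5 + (-7 - (-4 - 1*(-5)))) = 3/(-5 + (-7 - (-4 + 5))) = 3/(-5 + (-7 - 1*1)) = 3/(-5 + (-7 - 1)) = 3/(-5 - 8) = 3/(-13) = 3*(-1/13) = -3/13)
(124 + 1/(B(Y(-5, 3)) - 435))/(-250 + 42) = (124 + 1/(-3/13 - 435))/(-250 + 42) = (124 + 1/(-5658/13))/(-208) = (124 - 13/5658)*(-1/208) = (701579/5658)*(-1/208) = -701579/1176864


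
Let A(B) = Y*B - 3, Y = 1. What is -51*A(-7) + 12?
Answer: 522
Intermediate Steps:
A(B) = -3 + B (A(B) = 1*B - 3 = B - 3 = -3 + B)
-51*A(-7) + 12 = -51*(-3 - 7) + 12 = -51*(-10) + 12 = 510 + 12 = 522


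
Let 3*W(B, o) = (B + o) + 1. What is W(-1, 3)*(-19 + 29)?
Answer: 10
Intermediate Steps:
W(B, o) = 1/3 + B/3 + o/3 (W(B, o) = ((B + o) + 1)/3 = (1 + B + o)/3 = 1/3 + B/3 + o/3)
W(-1, 3)*(-19 + 29) = (1/3 + (1/3)*(-1) + (1/3)*3)*(-19 + 29) = (1/3 - 1/3 + 1)*10 = 1*10 = 10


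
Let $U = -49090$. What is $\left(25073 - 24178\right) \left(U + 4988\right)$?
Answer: $-39471290$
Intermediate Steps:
$\left(25073 - 24178\right) \left(U + 4988\right) = \left(25073 - 24178\right) \left(-49090 + 4988\right) = 895 \left(-44102\right) = -39471290$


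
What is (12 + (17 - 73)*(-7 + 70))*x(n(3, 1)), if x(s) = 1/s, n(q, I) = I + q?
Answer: -879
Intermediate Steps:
(12 + (17 - 73)*(-7 + 70))*x(n(3, 1)) = (12 + (17 - 73)*(-7 + 70))/(1 + 3) = (12 - 56*63)/4 = (12 - 3528)*(¼) = -3516*¼ = -879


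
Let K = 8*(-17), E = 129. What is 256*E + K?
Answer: 32888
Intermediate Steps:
K = -136
256*E + K = 256*129 - 136 = 33024 - 136 = 32888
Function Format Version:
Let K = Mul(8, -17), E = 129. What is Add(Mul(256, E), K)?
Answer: 32888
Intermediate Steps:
K = -136
Add(Mul(256, E), K) = Add(Mul(256, 129), -136) = Add(33024, -136) = 32888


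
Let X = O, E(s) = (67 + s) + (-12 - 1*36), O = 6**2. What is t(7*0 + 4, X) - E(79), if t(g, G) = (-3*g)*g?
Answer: -146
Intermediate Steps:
O = 36
E(s) = 19 + s (E(s) = (67 + s) + (-12 - 36) = (67 + s) - 48 = 19 + s)
X = 36
t(g, G) = -3*g**2
t(7*0 + 4, X) - E(79) = -3*(7*0 + 4)**2 - (19 + 79) = -3*(0 + 4)**2 - 1*98 = -3*4**2 - 98 = -3*16 - 98 = -48 - 98 = -146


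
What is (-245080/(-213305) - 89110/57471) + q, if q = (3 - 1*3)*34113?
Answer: -984523174/2451770331 ≈ -0.40156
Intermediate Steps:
q = 0 (q = (3 - 3)*34113 = 0*34113 = 0)
(-245080/(-213305) - 89110/57471) + q = (-245080/(-213305) - 89110/57471) + 0 = (-245080*(-1/213305) - 89110*1/57471) + 0 = (49016/42661 - 89110/57471) + 0 = -984523174/2451770331 + 0 = -984523174/2451770331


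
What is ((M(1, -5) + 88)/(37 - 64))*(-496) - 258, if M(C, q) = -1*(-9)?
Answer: 41146/27 ≈ 1523.9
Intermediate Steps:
M(C, q) = 9
((M(1, -5) + 88)/(37 - 64))*(-496) - 258 = ((9 + 88)/(37 - 64))*(-496) - 258 = (97/(-27))*(-496) - 258 = (97*(-1/27))*(-496) - 258 = -97/27*(-496) - 258 = 48112/27 - 258 = 41146/27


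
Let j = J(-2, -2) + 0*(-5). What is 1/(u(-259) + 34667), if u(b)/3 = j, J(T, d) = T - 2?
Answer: 1/34655 ≈ 2.8856e-5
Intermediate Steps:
J(T, d) = -2 + T
j = -4 (j = (-2 - 2) + 0*(-5) = -4 + 0 = -4)
u(b) = -12 (u(b) = 3*(-4) = -12)
1/(u(-259) + 34667) = 1/(-12 + 34667) = 1/34655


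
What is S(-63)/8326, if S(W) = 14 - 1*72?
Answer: -29/4163 ≈ -0.0069661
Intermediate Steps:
S(W) = -58 (S(W) = 14 - 72 = -58)
S(-63)/8326 = -58/8326 = -58*1/8326 = -29/4163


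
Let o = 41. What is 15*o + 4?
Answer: 619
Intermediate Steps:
15*o + 4 = 15*41 + 4 = 615 + 4 = 619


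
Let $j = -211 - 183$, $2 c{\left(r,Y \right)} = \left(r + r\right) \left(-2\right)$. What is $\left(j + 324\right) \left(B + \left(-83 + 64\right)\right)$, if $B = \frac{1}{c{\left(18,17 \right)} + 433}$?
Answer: $\frac{527940}{397} \approx 1329.8$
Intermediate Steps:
$c{\left(r,Y \right)} = - 2 r$ ($c{\left(r,Y \right)} = \frac{\left(r + r\right) \left(-2\right)}{2} = \frac{2 r \left(-2\right)}{2} = \frac{\left(-4\right) r}{2} = - 2 r$)
$B = \frac{1}{397}$ ($B = \frac{1}{\left(-2\right) 18 + 433} = \frac{1}{-36 + 433} = \frac{1}{397} \approx 0.0025189$)
$j = -394$ ($j = -211 - 183 = -394$)
$\left(j + 324\right) \left(B + \left(-83 + 64\right)\right) = \left(-394 + 324\right) \left(\frac{1}{397} + \left(-83 + 64\right)\right) = - 70 \left(\frac{1}{397} - 19\right) = \left(-70\right) \left(- \frac{7542}{397}\right) = \frac{527940}{397}$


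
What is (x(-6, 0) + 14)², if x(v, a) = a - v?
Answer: 400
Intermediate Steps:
(x(-6, 0) + 14)² = ((0 - 1*(-6)) + 14)² = ((0 + 6) + 14)² = (6 + 14)² = 20² = 400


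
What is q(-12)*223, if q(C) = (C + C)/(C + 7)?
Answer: 5352/5 ≈ 1070.4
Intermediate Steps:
q(C) = 2*C/(7 + C) (q(C) = (2*C)/(7 + C) = 2*C/(7 + C))
q(-12)*223 = (2*(-12)/(7 - 12))*223 = (2*(-12)/(-5))*223 = (2*(-12)*(-⅕))*223 = (24/5)*223 = 5352/5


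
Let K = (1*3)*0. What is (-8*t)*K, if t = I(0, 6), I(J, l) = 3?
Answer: 0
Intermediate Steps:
t = 3
K = 0 (K = 3*0 = 0)
(-8*t)*K = -8*3*0 = -24*0 = 0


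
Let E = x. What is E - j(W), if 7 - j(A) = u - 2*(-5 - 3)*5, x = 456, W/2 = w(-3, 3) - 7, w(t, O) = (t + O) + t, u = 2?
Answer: 531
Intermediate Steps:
w(t, O) = O + 2*t (w(t, O) = (O + t) + t = O + 2*t)
W = -20 (W = 2*((3 + 2*(-3)) - 7) = 2*((3 - 6) - 7) = 2*(-3 - 7) = 2*(-10) = -20)
j(A) = -75 (j(A) = 7 - (2 - 2*(-5 - 3)*5) = 7 - (2 - (-16)*5) = 7 - (2 - 2*(-40)) = 7 - (2 + 80) = 7 - 1*82 = 7 - 82 = -75)
E = 456
E - j(W) = 456 - 1*(-75) = 456 + 75 = 531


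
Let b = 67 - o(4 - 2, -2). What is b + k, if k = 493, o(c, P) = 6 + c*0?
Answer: 554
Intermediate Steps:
o(c, P) = 6 (o(c, P) = 6 + 0 = 6)
b = 61 (b = 67 - 1*6 = 67 - 6 = 61)
b + k = 61 + 493 = 554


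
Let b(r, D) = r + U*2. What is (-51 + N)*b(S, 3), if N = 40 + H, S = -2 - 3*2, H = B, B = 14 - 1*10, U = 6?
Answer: -28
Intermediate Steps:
B = 4 (B = 14 - 10 = 4)
H = 4
S = -8 (S = -2 - 6 = -8)
N = 44 (N = 40 + 4 = 44)
b(r, D) = 12 + r (b(r, D) = r + 6*2 = r + 12 = 12 + r)
(-51 + N)*b(S, 3) = (-51 + 44)*(12 - 8) = -7*4 = -28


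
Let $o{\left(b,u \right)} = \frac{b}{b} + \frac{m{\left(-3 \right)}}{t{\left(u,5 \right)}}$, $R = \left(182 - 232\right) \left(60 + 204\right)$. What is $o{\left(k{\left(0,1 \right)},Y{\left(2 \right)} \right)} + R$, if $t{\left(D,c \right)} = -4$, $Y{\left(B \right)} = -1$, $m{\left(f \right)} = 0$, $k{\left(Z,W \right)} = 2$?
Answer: $-13199$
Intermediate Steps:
$R = -13200$ ($R = \left(-50\right) 264 = -13200$)
$o{\left(b,u \right)} = 1$ ($o{\left(b,u \right)} = \frac{b}{b} + \frac{0}{-4} = 1 + 0 \left(- \frac{1}{4}\right) = 1 + 0 = 1$)
$o{\left(k{\left(0,1 \right)},Y{\left(2 \right)} \right)} + R = 1 - 13200 = -13199$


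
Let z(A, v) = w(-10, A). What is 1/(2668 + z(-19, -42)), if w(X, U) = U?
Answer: 1/2649 ≈ 0.00037750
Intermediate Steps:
z(A, v) = A
1/(2668 + z(-19, -42)) = 1/(2668 - 19) = 1/2649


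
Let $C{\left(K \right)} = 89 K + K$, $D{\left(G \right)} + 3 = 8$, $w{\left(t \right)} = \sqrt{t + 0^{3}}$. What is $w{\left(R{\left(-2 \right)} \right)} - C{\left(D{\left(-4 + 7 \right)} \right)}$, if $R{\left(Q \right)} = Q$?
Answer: $-450 + i \sqrt{2} \approx -450.0 + 1.4142 i$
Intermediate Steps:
$w{\left(t \right)} = \sqrt{t}$ ($w{\left(t \right)} = \sqrt{t + 0} = \sqrt{t}$)
$D{\left(G \right)} = 5$ ($D{\left(G \right)} = -3 + 8 = 5$)
$C{\left(K \right)} = 90 K$
$w{\left(R{\left(-2 \right)} \right)} - C{\left(D{\left(-4 + 7 \right)} \right)} = \sqrt{-2} - 90 \cdot 5 = i \sqrt{2} - 450 = -450 + i \sqrt{2}$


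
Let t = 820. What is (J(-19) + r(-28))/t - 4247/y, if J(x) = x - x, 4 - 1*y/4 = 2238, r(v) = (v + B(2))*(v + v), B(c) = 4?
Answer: 3873131/1831880 ≈ 2.1143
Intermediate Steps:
r(v) = 2*v*(4 + v) (r(v) = (v + 4)*(v + v) = (4 + v)*(2*v) = 2*v*(4 + v))
y = -8936 (y = 16 - 4*2238 = 16 - 8952 = -8936)
J(x) = 0
(J(-19) + r(-28))/t - 4247/y = (0 + 2*(-28)*(4 - 28))/820 - 4247/(-8936) = (0 + 2*(-28)*(-24))*(1/820) - 4247*(-1/8936) = (0 + 1344)*(1/820) + 4247/8936 = 1344*(1/820) + 4247/8936 = 336/205 + 4247/8936 = 3873131/1831880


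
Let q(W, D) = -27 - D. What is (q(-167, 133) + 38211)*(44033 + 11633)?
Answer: 2118146966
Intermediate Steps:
(q(-167, 133) + 38211)*(44033 + 11633) = ((-27 - 1*133) + 38211)*(44033 + 11633) = ((-27 - 133) + 38211)*55666 = (-160 + 38211)*55666 = 38051*55666 = 2118146966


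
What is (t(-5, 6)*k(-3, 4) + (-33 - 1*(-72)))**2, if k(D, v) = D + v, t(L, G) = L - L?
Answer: 1521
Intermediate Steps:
t(L, G) = 0
(t(-5, 6)*k(-3, 4) + (-33 - 1*(-72)))**2 = (0*(-3 + 4) + (-33 - 1*(-72)))**2 = (0*1 + (-33 + 72))**2 = (0 + 39)**2 = 39**2 = 1521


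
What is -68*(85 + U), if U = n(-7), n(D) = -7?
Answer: -5304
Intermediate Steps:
U = -7
-68*(85 + U) = -68*(85 - 7) = -68*78 = -5304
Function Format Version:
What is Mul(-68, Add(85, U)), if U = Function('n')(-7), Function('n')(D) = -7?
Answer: -5304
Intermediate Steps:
U = -7
Mul(-68, Add(85, U)) = Mul(-68, Add(85, -7)) = Mul(-68, 78) = -5304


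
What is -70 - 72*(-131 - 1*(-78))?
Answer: 3746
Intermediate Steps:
-70 - 72*(-131 - 1*(-78)) = -70 - 72*(-131 + 78) = -70 - 72*(-53) = -70 + 3816 = 3746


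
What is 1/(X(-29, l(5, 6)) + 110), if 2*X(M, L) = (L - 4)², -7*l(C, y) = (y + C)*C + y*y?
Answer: 2/509 ≈ 0.0039293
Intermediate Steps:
l(C, y) = -y²/7 - C*(C + y)/7 (l(C, y) = -((y + C)*C + y*y)/7 = -((C + y)*C + y²)/7 = -(C*(C + y) + y²)/7 = -(y² + C*(C + y))/7 = -y²/7 - C*(C + y)/7)
X(M, L) = (-4 + L)²/2 (X(M, L) = (L - 4)²/2 = (-4 + L)²/2)
1/(X(-29, l(5, 6)) + 110) = 1/((-4 + (-⅐*5² - ⅐*6² - ⅐*5*6))²/2 + 110) = 1/((-4 + (-⅐*25 - ⅐*36 - 30/7))²/2 + 110) = 1/((-4 + (-25/7 - 36/7 - 30/7))²/2 + 110) = 1/((-4 - 13)²/2 + 110) = 1/((½)*(-17)² + 110) = 1/((½)*289 + 110) = 1/(289/2 + 110) = 1/(509/2) = 2/509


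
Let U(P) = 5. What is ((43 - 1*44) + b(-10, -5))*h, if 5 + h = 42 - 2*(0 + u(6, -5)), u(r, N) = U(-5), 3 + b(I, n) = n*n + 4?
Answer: 675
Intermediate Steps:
b(I, n) = 1 + n² (b(I, n) = -3 + (n*n + 4) = -3 + (n² + 4) = -3 + (4 + n²) = 1 + n²)
u(r, N) = 5
h = 27 (h = -5 + (42 - 2*(0 + 5)) = -5 + (42 - 2*5) = -5 + (42 - 1*10) = -5 + (42 - 10) = -5 + 32 = 27)
((43 - 1*44) + b(-10, -5))*h = ((43 - 1*44) + (1 + (-5)²))*27 = ((43 - 44) + (1 + 25))*27 = (-1 + 26)*27 = 25*27 = 675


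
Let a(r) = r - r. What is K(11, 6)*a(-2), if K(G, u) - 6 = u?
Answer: 0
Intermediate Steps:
K(G, u) = 6 + u
a(r) = 0
K(11, 6)*a(-2) = (6 + 6)*0 = 12*0 = 0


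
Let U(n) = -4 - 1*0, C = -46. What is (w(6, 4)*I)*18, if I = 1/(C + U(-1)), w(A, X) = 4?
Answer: -36/25 ≈ -1.4400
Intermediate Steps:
U(n) = -4 (U(n) = -4 + 0 = -4)
I = -1/50 (I = 1/(-46 - 4) = 1/(-50) = -1/50 ≈ -0.020000)
(w(6, 4)*I)*18 = (4*(-1/50))*18 = -2/25*18 = -36/25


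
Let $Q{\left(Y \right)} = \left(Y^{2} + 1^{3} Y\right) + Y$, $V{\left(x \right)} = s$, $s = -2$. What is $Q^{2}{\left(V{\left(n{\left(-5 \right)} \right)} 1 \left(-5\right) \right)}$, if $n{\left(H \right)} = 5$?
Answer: $14400$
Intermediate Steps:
$V{\left(x \right)} = -2$
$Q{\left(Y \right)} = Y^{2} + 2 Y$ ($Q{\left(Y \right)} = \left(Y^{2} + 1 Y\right) + Y = \left(Y^{2} + Y\right) + Y = \left(Y + Y^{2}\right) + Y = Y^{2} + 2 Y$)
$Q^{2}{\left(V{\left(n{\left(-5 \right)} \right)} 1 \left(-5\right) \right)} = \left(\left(-2\right) 1 \left(-5\right) \left(2 + \left(-2\right) 1 \left(-5\right)\right)\right)^{2} = \left(\left(-2\right) \left(-5\right) \left(2 - -10\right)\right)^{2} = \left(10 \left(2 + 10\right)\right)^{2} = \left(10 \cdot 12\right)^{2} = 120^{2} = 14400$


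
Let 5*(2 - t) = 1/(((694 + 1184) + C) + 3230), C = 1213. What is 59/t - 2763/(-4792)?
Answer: 9110264907/302897528 ≈ 30.077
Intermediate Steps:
t = 63209/31605 (t = 2 - 1/(5*(((694 + 1184) + 1213) + 3230)) = 2 - 1/(5*((1878 + 1213) + 3230)) = 2 - 1/(5*(3091 + 3230)) = 2 - 1/5/6321 = 2 - 1/5*1/6321 = 2 - 1/31605 = 63209/31605 ≈ 2.0000)
59/t - 2763/(-4792) = 59/(63209/31605) - 2763/(-4792) = 59*(31605/63209) - 2763*(-1/4792) = 1864695/63209 + 2763/4792 = 9110264907/302897528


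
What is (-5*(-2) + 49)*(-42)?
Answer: -2478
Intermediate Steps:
(-5*(-2) + 49)*(-42) = (10 + 49)*(-42) = 59*(-42) = -2478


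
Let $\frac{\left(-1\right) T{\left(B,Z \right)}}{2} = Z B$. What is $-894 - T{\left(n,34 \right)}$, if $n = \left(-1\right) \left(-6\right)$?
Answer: $-486$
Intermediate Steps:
$n = 6$
$T{\left(B,Z \right)} = - 2 B Z$ ($T{\left(B,Z \right)} = - 2 Z B = - 2 B Z$)
$-894 - T{\left(n,34 \right)} = -894 - \left(-2\right) 6 \cdot 34 = -894 - -408 = -894 + 408 = -486$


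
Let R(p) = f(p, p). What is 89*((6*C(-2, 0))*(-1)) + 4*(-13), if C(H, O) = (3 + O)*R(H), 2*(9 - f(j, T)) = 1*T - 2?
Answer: -17674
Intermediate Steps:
f(j, T) = 10 - T/2 (f(j, T) = 9 - (1*T - 2)/2 = 9 - (T - 2)/2 = 9 - (-2 + T)/2 = 9 + (1 - T/2) = 10 - T/2)
R(p) = 10 - p/2
C(H, O) = (3 + O)*(10 - H/2)
89*((6*C(-2, 0))*(-1)) + 4*(-13) = 89*((6*(-(-20 - 2)*(3 + 0)/2))*(-1)) + 4*(-13) = 89*((6*(-½*(-22)*3))*(-1)) - 52 = 89*((6*33)*(-1)) - 52 = 89*(198*(-1)) - 52 = 89*(-198) - 52 = -17622 - 52 = -17674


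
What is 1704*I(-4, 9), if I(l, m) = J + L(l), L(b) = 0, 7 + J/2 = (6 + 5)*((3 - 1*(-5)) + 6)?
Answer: 500976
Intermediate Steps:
J = 294 (J = -14 + 2*((6 + 5)*((3 - 1*(-5)) + 6)) = -14 + 2*(11*((3 + 5) + 6)) = -14 + 2*(11*(8 + 6)) = -14 + 2*(11*14) = -14 + 2*154 = -14 + 308 = 294)
I(l, m) = 294 (I(l, m) = 294 + 0 = 294)
1704*I(-4, 9) = 1704*294 = 500976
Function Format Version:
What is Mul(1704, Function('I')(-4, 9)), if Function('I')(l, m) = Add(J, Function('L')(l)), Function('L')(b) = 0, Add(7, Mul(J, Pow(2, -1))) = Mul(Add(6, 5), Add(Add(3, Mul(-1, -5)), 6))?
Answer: 500976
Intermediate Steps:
J = 294 (J = Add(-14, Mul(2, Mul(Add(6, 5), Add(Add(3, Mul(-1, -5)), 6)))) = Add(-14, Mul(2, Mul(11, Add(Add(3, 5), 6)))) = Add(-14, Mul(2, Mul(11, Add(8, 6)))) = Add(-14, Mul(2, Mul(11, 14))) = Add(-14, Mul(2, 154)) = Add(-14, 308) = 294)
Function('I')(l, m) = 294 (Function('I')(l, m) = Add(294, 0) = 294)
Mul(1704, Function('I')(-4, 9)) = Mul(1704, 294) = 500976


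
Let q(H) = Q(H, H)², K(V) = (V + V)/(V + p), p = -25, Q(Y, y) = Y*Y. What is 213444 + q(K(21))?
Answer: 3609585/16 ≈ 2.2560e+5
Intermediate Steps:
Q(Y, y) = Y²
K(V) = 2*V/(-25 + V) (K(V) = (V + V)/(V - 25) = (2*V)/(-25 + V) = 2*V/(-25 + V))
q(H) = H⁴ (q(H) = (H²)² = H⁴)
213444 + q(K(21)) = 213444 + (2*21/(-25 + 21))⁴ = 213444 + (2*21/(-4))⁴ = 213444 + (2*21*(-¼))⁴ = 213444 + (-21/2)⁴ = 213444 + 194481/16 = 3609585/16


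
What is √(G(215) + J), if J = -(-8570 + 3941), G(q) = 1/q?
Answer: 2*√53493935/215 ≈ 68.037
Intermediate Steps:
J = 4629 (J = -1*(-4629) = 4629)
√(G(215) + J) = √(1/215 + 4629) = √(995236/215) = 2*√53493935/215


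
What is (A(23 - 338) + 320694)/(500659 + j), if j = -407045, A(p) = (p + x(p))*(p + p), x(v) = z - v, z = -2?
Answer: 160977/46807 ≈ 3.4392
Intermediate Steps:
x(v) = -2 - v
A(p) = -4*p (A(p) = (p + (-2 - p))*(p + p) = -4*p)
(A(23 - 338) + 320694)/(500659 + j) = (-4*(23 - 338) + 320694)/(500659 - 407045) = (-4*(-315) + 320694)/93614 = (1260 + 320694)*(1/93614) = 321954*(1/93614) = 160977/46807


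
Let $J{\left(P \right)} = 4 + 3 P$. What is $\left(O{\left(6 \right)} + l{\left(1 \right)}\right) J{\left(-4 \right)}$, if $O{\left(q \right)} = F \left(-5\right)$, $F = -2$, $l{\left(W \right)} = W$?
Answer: $-88$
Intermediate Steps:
$O{\left(q \right)} = 10$ ($O{\left(q \right)} = \left(-2\right) \left(-5\right) = 10$)
$\left(O{\left(6 \right)} + l{\left(1 \right)}\right) J{\left(-4 \right)} = \left(10 + 1\right) \left(4 + 3 \left(-4\right)\right) = 11 \left(4 - 12\right) = 11 \left(-8\right) = -88$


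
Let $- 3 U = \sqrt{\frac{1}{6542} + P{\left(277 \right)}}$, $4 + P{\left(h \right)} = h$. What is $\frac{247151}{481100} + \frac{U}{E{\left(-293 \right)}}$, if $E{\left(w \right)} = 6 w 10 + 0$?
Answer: $\frac{247151}{481100} + \frac{\sqrt{11683796114}}{345025080} \approx 0.51403$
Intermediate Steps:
$P{\left(h \right)} = -4 + h$
$U = - \frac{\sqrt{11683796114}}{19626}$ ($U = - \frac{\sqrt{\frac{1}{6542} + \left(-4 + 277\right)}}{3} = - \frac{\sqrt{\frac{1}{6542} + 273}}{3} = - \frac{\sqrt{\frac{1785967}{6542}}}{3} = - \frac{\frac{1}{6542} \sqrt{11683796114}}{3} = - \frac{\sqrt{11683796114}}{19626} \approx -5.5076$)
$E{\left(w \right)} = 60 w$ ($E{\left(w \right)} = 60 w + 0 = 60 w$)
$\frac{247151}{481100} + \frac{U}{E{\left(-293 \right)}} = \frac{247151}{481100} + \frac{\left(- \frac{1}{19626}\right) \sqrt{11683796114}}{60 \left(-293\right)} = 247151 \cdot \frac{1}{481100} + \frac{\left(- \frac{1}{19626}\right) \sqrt{11683796114}}{-17580} = \frac{247151}{481100} + - \frac{\sqrt{11683796114}}{19626} \left(- \frac{1}{17580}\right) = \frac{247151}{481100} + \frac{\sqrt{11683796114}}{345025080}$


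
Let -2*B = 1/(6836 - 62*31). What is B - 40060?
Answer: -393709681/9828 ≈ -40060.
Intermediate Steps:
B = -1/9828 (B = -1/(2*(6836 - 62*31)) = -1/(2*(6836 - 1922)) = -½/4914 = -½*1/4914 = -1/9828 ≈ -0.00010175)
B - 40060 = -1/9828 - 40060 = -393709681/9828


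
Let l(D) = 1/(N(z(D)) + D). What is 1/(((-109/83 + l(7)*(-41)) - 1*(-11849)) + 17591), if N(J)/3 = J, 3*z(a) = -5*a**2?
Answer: 19754/581535221 ≈ 3.3969e-5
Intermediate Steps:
z(a) = -5*a**2/3 (z(a) = (-5*a**2)/3 = -5*a**2/3)
N(J) = 3*J
l(D) = 1/(D - 5*D**2) (l(D) = 1/(3*(-5*D**2/3) + D) = 1/(-5*D**2 + D) = 1/(D - 5*D**2))
1/(((-109/83 + l(7)*(-41)) - 1*(-11849)) + 17591) = 1/(((-109/83 + (1/(7*(1 - 5*7)))*(-41)) - 1*(-11849)) + 17591) = 1/(((-109*1/83 + (1/(7*(1 - 35)))*(-41)) + 11849) + 17591) = 1/(((-109/83 + ((1/7)/(-34))*(-41)) + 11849) + 17591) = 1/(((-109/83 + ((1/7)*(-1/34))*(-41)) + 11849) + 17591) = 1/(((-109/83 - 1/238*(-41)) + 11849) + 17591) = 1/(((-109/83 + 41/238) + 11849) + 17591) = 1/((-22539/19754 + 11849) + 17591) = 1/(234042607/19754 + 17591) = 1/(581535221/19754) = 19754/581535221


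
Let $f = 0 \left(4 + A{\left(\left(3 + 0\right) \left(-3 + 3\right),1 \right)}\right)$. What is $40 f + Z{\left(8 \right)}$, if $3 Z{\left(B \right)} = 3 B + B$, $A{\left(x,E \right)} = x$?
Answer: $\frac{32}{3} \approx 10.667$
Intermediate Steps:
$f = 0$ ($f = 0 \left(4 + \left(3 + 0\right) \left(-3 + 3\right)\right) = 0 \left(4 + 3 \cdot 0\right) = 0 \left(4 + 0\right) = 0 \cdot 4 = 0$)
$Z{\left(B \right)} = \frac{4 B}{3}$ ($Z{\left(B \right)} = \frac{3 B + B}{3} = \frac{4 B}{3}$)
$40 f + Z{\left(8 \right)} = 40 \cdot 0 + \frac{4}{3} \cdot 8 = 0 + \frac{32}{3} = \frac{32}{3}$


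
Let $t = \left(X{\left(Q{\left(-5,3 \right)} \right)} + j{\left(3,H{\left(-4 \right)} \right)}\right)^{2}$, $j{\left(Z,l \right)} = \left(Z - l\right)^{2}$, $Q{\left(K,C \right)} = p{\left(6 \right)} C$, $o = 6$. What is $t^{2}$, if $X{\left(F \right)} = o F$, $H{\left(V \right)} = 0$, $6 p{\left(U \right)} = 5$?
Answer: $331776$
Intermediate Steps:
$p{\left(U \right)} = \frac{5}{6}$ ($p{\left(U \right)} = \frac{1}{6} \cdot 5 = \frac{5}{6}$)
$Q{\left(K,C \right)} = \frac{5 C}{6}$
$X{\left(F \right)} = 6 F$
$t = 576$ ($t = \left(6 \cdot \frac{5}{6} \cdot 3 + \left(3 - 0\right)^{2}\right)^{2} = \left(6 \cdot \frac{5}{2} + \left(3 + 0\right)^{2}\right)^{2} = \left(15 + 3^{2}\right)^{2} = \left(15 + 9\right)^{2} = 24^{2} = 576$)
$t^{2} = 576^{2} = 331776$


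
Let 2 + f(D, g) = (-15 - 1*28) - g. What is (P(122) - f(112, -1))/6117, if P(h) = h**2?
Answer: 4976/2039 ≈ 2.4404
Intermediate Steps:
f(D, g) = -45 - g (f(D, g) = -2 + ((-15 - 1*28) - g) = -2 + ((-15 - 28) - g) = -2 + (-43 - g) = -45 - g)
(P(122) - f(112, -1))/6117 = (122**2 - (-45 - 1*(-1)))/6117 = (14884 - (-45 + 1))*(1/6117) = (14884 - 1*(-44))*(1/6117) = (14884 + 44)*(1/6117) = 14928*(1/6117) = 4976/2039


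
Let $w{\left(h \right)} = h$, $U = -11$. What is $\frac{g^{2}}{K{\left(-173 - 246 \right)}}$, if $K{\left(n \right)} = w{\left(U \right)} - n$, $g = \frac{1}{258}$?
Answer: $\frac{1}{27158112} \approx 3.6821 \cdot 10^{-8}$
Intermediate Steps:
$g = \frac{1}{258} \approx 0.003876$
$K{\left(n \right)} = -11 - n$
$\frac{g^{2}}{K{\left(-173 - 246 \right)}} = \frac{1}{66564 \left(-11 - \left(-173 - 246\right)\right)} = \frac{1}{66564 \left(-11 - -419\right)} = \frac{1}{66564 \left(-11 + 419\right)} = \frac{1}{66564 \cdot 408} = \frac{1}{66564} \cdot \frac{1}{408} = \frac{1}{27158112}$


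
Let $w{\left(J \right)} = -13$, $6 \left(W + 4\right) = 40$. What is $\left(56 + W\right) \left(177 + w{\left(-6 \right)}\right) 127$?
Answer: $\frac{3665728}{3} \approx 1.2219 \cdot 10^{6}$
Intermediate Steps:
$W = \frac{8}{3}$ ($W = -4 + \frac{1}{6} \cdot 40 = -4 + \frac{20}{3} = \frac{8}{3} \approx 2.6667$)
$\left(56 + W\right) \left(177 + w{\left(-6 \right)}\right) 127 = \left(56 + \frac{8}{3}\right) \left(177 - 13\right) 127 = \frac{176}{3} \cdot 164 \cdot 127 = \frac{28864}{3} \cdot 127 = \frac{3665728}{3}$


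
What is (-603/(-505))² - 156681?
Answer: -39957208416/255025 ≈ -1.5668e+5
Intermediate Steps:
(-603/(-505))² - 156681 = (-603*(-1/505))² - 156681 = (603/505)² - 156681 = 363609/255025 - 156681 = -39957208416/255025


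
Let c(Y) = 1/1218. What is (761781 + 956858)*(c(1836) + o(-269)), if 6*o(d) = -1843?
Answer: -321495485896/609 ≈ -5.2791e+8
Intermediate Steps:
c(Y) = 1/1218
o(d) = -1843/6 (o(d) = (1/6)*(-1843) = -1843/6)
(761781 + 956858)*(c(1836) + o(-269)) = (761781 + 956858)*(1/1218 - 1843/6) = 1718639*(-187064/609) = -321495485896/609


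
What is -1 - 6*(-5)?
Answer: 29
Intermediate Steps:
-1 - 6*(-5) = -1 + 30 = 29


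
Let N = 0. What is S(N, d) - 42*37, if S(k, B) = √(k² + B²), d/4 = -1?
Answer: -1550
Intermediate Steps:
d = -4 (d = 4*(-1) = -4)
S(k, B) = √(B² + k²)
S(N, d) - 42*37 = √((-4)² + 0²) - 42*37 = √(16 + 0) - 1554 = √16 - 1554 = 4 - 1554 = -1550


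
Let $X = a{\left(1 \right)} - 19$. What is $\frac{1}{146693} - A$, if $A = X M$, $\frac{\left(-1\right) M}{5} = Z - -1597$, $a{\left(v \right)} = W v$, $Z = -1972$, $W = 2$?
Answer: $\frac{4675839376}{146693} \approx 31875.0$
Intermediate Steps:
$a{\left(v \right)} = 2 v$
$M = 1875$ ($M = - 5 \left(-1972 - -1597\right) = - 5 \left(-1972 + 1597\right) = \left(-5\right) \left(-375\right) = 1875$)
$X = -17$ ($X = 2 \cdot 1 - 19 = 2 - 19 = -17$)
$A = -31875$ ($A = \left(-17\right) 1875 = -31875$)
$\frac{1}{146693} - A = \frac{1}{146693} - -31875 = \frac{1}{146693} + 31875 = \frac{4675839376}{146693}$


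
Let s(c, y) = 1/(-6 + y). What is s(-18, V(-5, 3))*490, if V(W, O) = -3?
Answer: -490/9 ≈ -54.444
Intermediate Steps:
s(-18, V(-5, 3))*490 = 490/(-6 - 3) = 490/(-9) = -⅑*490 = -490/9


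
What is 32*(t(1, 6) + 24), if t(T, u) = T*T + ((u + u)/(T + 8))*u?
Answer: 1056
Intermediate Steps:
t(T, u) = T**2 + 2*u**2/(8 + T) (t(T, u) = T**2 + ((2*u)/(8 + T))*u = T**2 + (2*u/(8 + T))*u = T**2 + 2*u**2/(8 + T))
32*(t(1, 6) + 24) = 32*((1**3 + 2*6**2 + 8*1**2)/(8 + 1) + 24) = 32*((1 + 2*36 + 8*1)/9 + 24) = 32*((1 + 72 + 8)/9 + 24) = 32*((1/9)*81 + 24) = 32*(9 + 24) = 32*33 = 1056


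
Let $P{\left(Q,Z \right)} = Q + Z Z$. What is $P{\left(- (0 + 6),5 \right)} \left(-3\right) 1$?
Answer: $-57$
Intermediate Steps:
$P{\left(Q,Z \right)} = Q + Z^{2}$
$P{\left(- (0 + 6),5 \right)} \left(-3\right) 1 = \left(- (0 + 6) + 5^{2}\right) \left(-3\right) 1 = \left(\left(-1\right) 6 + 25\right) \left(-3\right) 1 = \left(-6 + 25\right) \left(-3\right) 1 = 19 \left(-3\right) 1 = \left(-57\right) 1 = -57$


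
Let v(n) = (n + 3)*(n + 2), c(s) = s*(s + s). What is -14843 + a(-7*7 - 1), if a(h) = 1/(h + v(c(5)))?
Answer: -40165157/2706 ≈ -14843.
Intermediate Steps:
c(s) = 2*s² (c(s) = s*(2*s) = 2*s²)
v(n) = (2 + n)*(3 + n) (v(n) = (3 + n)*(2 + n) = (2 + n)*(3 + n))
a(h) = 1/(2756 + h) (a(h) = 1/(h + (6 + (2*5²)² + 5*(2*5²))) = 1/(h + (6 + (2*25)² + 5*(2*25))) = 1/(h + (6 + 50² + 5*50)) = 1/(h + (6 + 2500 + 250)) = 1/(h + 2756) = 1/(2756 + h))
-14843 + a(-7*7 - 1) = -14843 + 1/(2756 + (-7*7 - 1)) = -14843 + 1/(2756 + (-49 - 1)) = -14843 + 1/(2756 - 50) = -14843 + 1/2706 = -40165157/2706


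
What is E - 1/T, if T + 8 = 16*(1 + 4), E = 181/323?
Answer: 12709/23256 ≈ 0.54648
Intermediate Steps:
E = 181/323 (E = 181*(1/323) = 181/323 ≈ 0.56037)
T = 72 (T = -8 + 16*(1 + 4) = -8 + 16*5 = -8 + 80 = 72)
E - 1/T = 181/323 - 1/72 = 12709/23256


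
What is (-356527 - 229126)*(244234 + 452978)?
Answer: -408324299436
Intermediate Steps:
(-356527 - 229126)*(244234 + 452978) = -585653*697212 = -408324299436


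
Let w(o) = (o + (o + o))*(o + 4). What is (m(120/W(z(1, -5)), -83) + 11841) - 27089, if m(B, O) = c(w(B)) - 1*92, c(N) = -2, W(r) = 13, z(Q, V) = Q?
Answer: -15342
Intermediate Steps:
w(o) = 3*o*(4 + o) (w(o) = (o + 2*o)*(4 + o) = (3*o)*(4 + o) = 3*o*(4 + o))
m(B, O) = -94 (m(B, O) = -2 - 1*92 = -2 - 92 = -94)
(m(120/W(z(1, -5)), -83) + 11841) - 27089 = (-94 + 11841) - 27089 = 11747 - 27089 = -15342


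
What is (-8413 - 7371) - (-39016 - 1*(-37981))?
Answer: -14749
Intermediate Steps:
(-8413 - 7371) - (-39016 - 1*(-37981)) = -15784 - (-39016 + 37981) = -15784 - 1*(-1035) = -15784 + 1035 = -14749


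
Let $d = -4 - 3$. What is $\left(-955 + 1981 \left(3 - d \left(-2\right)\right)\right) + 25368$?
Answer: $2622$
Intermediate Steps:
$d = -7$
$\left(-955 + 1981 \left(3 - d \left(-2\right)\right)\right) + 25368 = \left(-955 + 1981 \left(3 - \left(-7\right) \left(-2\right)\right)\right) + 25368 = \left(-955 + 1981 \left(3 - 14\right)\right) + 25368 = \left(-955 + 1981 \left(-11\right)\right) + 25368 = \left(-955 - 21791\right) + 25368 = -22746 + 25368 = 2622$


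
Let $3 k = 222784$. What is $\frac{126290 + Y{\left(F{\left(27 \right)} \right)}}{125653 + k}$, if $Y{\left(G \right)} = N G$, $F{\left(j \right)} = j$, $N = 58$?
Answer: $\frac{383568}{599743} \approx 0.63955$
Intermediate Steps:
$Y{\left(G \right)} = 58 G$
$k = \frac{222784}{3}$ ($k = \frac{1}{3} \cdot 222784 = \frac{222784}{3} \approx 74261.0$)
$\frac{126290 + Y{\left(F{\left(27 \right)} \right)}}{125653 + k} = \frac{126290 + 58 \cdot 27}{125653 + \frac{222784}{3}} = \frac{126290 + 1566}{\frac{599743}{3}} = 127856 \cdot \frac{3}{599743} = \frac{383568}{599743}$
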